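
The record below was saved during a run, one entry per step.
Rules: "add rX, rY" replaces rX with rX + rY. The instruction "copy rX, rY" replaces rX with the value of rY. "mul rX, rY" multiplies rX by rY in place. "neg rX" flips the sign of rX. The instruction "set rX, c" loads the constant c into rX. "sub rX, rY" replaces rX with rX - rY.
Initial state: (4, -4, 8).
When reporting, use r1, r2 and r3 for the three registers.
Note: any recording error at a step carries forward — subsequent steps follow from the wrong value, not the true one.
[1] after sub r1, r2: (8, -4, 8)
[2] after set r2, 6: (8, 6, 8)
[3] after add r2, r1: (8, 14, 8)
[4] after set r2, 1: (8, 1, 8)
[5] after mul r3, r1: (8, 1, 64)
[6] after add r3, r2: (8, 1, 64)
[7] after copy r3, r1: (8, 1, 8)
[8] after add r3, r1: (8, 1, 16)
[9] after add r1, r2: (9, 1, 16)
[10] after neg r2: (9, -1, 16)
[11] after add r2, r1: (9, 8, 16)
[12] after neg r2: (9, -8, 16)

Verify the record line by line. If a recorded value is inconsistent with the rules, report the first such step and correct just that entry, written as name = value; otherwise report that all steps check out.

step 6, r3 = 65

step 1: r1 = 4 - -4 = 8 -> confirmed correct
step 2: r2 = 6 -> checks out
step 3: r2 = 6 + 8 = 14 -> no discrepancy
step 4: r2 = 1 -> in agreement
step 5: r3 = 8 * 8 = 64 -> consistent with the record
step 6: r3 = 64 + 1 = 65 -> first mismatch against the record
Step 6 is the first one off; corrected, r3 = 65.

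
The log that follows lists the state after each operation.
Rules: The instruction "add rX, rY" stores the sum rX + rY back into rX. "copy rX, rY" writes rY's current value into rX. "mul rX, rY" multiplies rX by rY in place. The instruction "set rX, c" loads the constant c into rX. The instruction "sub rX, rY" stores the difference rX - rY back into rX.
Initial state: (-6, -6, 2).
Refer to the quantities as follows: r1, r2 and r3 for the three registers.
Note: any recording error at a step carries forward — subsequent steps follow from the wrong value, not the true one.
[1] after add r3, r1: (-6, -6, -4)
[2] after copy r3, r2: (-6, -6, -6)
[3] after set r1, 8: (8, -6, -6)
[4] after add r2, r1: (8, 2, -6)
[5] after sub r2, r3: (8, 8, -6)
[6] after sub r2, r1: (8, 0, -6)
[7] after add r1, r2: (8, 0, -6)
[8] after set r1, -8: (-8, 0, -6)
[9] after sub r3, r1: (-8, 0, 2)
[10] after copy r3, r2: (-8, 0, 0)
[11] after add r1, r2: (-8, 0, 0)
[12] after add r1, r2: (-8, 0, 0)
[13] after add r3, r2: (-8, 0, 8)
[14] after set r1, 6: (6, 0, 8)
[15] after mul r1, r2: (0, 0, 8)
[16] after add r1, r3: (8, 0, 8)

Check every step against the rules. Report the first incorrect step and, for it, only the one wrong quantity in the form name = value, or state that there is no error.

Recomputing the run from the initial state:
step 1: r1 = -6, r2 = -6, r3 = -4
step 2: r1 = -6, r2 = -6, r3 = -6
step 3: r1 = 8, r2 = -6, r3 = -6
step 4: r1 = 8, r2 = 2, r3 = -6
step 5: r1 = 8, r2 = 8, r3 = -6
step 6: r1 = 8, r2 = 0, r3 = -6
step 7: r1 = 8, r2 = 0, r3 = -6
step 8: r1 = -8, r2 = 0, r3 = -6
step 9: r1 = -8, r2 = 0, r3 = 2
step 10: r1 = -8, r2 = 0, r3 = 0
step 11: r1 = -8, r2 = 0, r3 = 0
step 12: r1 = -8, r2 = 0, r3 = 0
step 13: r1 = -8, r2 = 0, r3 = 0
step 14: r1 = 6, r2 = 0, r3 = 0
step 15: r1 = 0, r2 = 0, r3 = 0
step 16: r1 = 0, r2 = 0, r3 = 0
The first disagreement with the log is at step 13, where the value should be r3 = 0.

step 13, r3 = 0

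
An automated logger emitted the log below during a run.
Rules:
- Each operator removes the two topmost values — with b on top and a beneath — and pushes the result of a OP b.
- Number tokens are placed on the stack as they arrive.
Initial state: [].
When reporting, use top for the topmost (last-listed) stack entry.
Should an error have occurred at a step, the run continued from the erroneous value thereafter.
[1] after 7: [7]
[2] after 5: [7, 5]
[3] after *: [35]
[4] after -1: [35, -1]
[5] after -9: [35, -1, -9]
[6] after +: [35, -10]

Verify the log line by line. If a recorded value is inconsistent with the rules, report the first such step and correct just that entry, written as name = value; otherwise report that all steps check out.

no error

1. push 7: top = 7 (in agreement)
2. push 5: top = 5 (checks out)
3. 7 * 5 = 35 (agrees with the log)
4. push -1: top = -1 (verified)
5. push -9: top = -9 (consistent with the log)
6. -1 + -9 = -10 (exactly as logged)
No step deviates from the rules.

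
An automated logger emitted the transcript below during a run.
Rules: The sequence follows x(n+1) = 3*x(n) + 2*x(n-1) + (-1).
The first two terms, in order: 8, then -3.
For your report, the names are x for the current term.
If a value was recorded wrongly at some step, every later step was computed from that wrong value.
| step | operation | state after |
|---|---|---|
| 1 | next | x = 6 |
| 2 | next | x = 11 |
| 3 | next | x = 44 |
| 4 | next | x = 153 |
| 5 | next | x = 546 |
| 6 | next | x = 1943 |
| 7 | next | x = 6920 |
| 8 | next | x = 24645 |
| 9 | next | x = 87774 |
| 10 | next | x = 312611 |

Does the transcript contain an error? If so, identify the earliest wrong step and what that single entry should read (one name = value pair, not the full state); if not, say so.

1. x = 3*(-3) + (2)*(8) + (-1) = 6 (checks out)
2. x = 3*(6) + (2)*(-3) + (-1) = 11 (consistent with the transcript)
3. x = 3*(11) + (2)*(6) + (-1) = 44 (confirmed correct)
4. x = 3*(44) + (2)*(11) + (-1) = 153 (in agreement)
5. x = 3*(153) + (2)*(44) + (-1) = 546 (checks out)
6. x = 3*(546) + (2)*(153) + (-1) = 1943 (in agreement)
7. x = 3*(1943) + (2)*(546) + (-1) = 6920 (no discrepancy)
8. x = 3*(6920) + (2)*(1943) + (-1) = 24645 (checks out)
9. x = 3*(24645) + (2)*(6920) + (-1) = 87774 (in agreement)
10. x = 3*(87774) + (2)*(24645) + (-1) = 312611 (consistent with the transcript)
All steps check out; nothing to correct.

no error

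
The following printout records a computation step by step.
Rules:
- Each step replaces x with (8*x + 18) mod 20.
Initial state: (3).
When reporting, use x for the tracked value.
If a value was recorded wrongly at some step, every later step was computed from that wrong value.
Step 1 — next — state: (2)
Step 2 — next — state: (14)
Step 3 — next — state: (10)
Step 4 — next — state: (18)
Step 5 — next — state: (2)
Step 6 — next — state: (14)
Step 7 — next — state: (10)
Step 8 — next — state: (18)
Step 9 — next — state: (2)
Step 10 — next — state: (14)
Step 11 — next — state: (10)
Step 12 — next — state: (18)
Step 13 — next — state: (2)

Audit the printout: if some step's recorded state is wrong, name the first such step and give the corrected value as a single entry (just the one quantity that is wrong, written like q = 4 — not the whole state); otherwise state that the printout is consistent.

no error

1. x = (8*3 + 18) mod 20 = 2 (matches)
2. x = (8*2 + 18) mod 20 = 14 (verified)
3. x = (8*14 + 18) mod 20 = 10 (matches)
4. x = (8*10 + 18) mod 20 = 18 (no discrepancy)
5. x = (8*18 + 18) mod 20 = 2 (agrees with the printout)
6. x = (8*2 + 18) mod 20 = 14 (checks out)
7. x = (8*14 + 18) mod 20 = 10 (checks out)
8. x = (8*10 + 18) mod 20 = 18 (exactly as logged)
9. x = (8*18 + 18) mod 20 = 2 (confirmed correct)
10. x = (8*2 + 18) mod 20 = 14 (confirmed correct)
11. x = (8*14 + 18) mod 20 = 10 (consistent with the printout)
12. x = (8*10 + 18) mod 20 = 18 (agrees with the printout)
13. x = (8*18 + 18) mod 20 = 2 (verified)
Nothing is out of place; the run is error-free.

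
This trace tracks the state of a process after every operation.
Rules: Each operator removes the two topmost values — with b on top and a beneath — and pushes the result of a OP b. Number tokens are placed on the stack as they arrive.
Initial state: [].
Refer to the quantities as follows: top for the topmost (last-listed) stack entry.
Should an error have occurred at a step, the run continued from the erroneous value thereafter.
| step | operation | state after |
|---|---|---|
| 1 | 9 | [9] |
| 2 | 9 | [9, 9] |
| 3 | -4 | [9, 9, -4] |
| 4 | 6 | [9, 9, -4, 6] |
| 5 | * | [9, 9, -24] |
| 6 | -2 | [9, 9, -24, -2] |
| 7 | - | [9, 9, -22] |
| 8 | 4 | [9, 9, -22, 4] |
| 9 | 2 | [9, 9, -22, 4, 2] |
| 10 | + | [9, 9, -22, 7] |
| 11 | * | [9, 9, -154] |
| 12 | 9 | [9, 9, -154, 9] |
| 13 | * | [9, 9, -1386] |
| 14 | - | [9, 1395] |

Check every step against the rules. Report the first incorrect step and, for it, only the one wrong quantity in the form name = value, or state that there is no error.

step 10, top = 6

Recomputing the run from the initial state:
step 1: [9]
step 2: [9, 9]
step 3: [9, 9, -4]
step 4: [9, 9, -4, 6]
step 5: [9, 9, -24]
step 6: [9, 9, -24, -2]
step 7: [9, 9, -22]
step 8: [9, 9, -22, 4]
step 9: [9, 9, -22, 4, 2]
step 10: [9, 9, -22, 6]
step 11: [9, 9, -132]
step 12: [9, 9, -132, 9]
step 13: [9, 9, -1188]
step 14: [9, 1197]
The first disagreement with the trace is at step 10, where the value should be top = 6.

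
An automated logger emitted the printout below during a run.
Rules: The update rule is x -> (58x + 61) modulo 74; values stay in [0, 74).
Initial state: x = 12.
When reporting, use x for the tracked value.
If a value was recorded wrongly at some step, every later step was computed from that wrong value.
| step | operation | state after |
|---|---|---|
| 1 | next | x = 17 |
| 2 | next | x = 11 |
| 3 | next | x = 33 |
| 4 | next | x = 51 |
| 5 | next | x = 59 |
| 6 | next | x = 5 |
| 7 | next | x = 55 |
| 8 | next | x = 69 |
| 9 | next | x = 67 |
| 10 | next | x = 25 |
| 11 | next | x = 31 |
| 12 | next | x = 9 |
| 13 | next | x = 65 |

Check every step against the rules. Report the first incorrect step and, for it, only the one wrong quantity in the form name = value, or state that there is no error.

Step 1: x = (58*12 + 61) mod 74 = 17 — checks out.
Step 2: x = (58*17 + 61) mod 74 = 11 — in agreement.
Step 3: x = (58*11 + 61) mod 74 = 33 — same as recorded.
Step 4: x = (58*33 + 61) mod 74 = 51 — agrees with the printout.
Step 5: x = (58*51 + 61) mod 74 = 59 — consistent with the printout.
Step 6: x = (58*59 + 61) mod 74 = 5 — exactly as logged.
Step 7: x = (58*5 + 61) mod 74 = 55 — matches.
Step 8: x = (58*55 + 61) mod 74 = 69 — checks out.
Step 9: x = (58*69 + 61) mod 74 = 67 — confirmed correct.
Step 10: x = (58*67 + 61) mod 74 = 25 — in agreement.
Step 11: x = (58*25 + 61) mod 74 = 31 — matches.
Step 12: x = (58*31 + 61) mod 74 = 9 — confirmed correct.
Step 13: x = (58*9 + 61) mod 74 = 65 — in agreement.
All steps check out; nothing to correct.

no error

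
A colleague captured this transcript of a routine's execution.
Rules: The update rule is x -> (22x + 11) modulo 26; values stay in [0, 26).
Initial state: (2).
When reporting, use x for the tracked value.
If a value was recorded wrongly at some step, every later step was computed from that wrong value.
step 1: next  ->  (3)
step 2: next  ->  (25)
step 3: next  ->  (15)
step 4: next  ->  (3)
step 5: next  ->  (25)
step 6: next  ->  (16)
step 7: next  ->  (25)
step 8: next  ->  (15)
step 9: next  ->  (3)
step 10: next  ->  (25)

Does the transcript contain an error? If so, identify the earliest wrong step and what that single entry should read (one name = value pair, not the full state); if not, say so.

step 6, x = 15

Recomputing the run from the initial state:
step 1: x = 3
step 2: x = 25
step 3: x = 15
step 4: x = 3
step 5: x = 25
step 6: x = 15
step 7: x = 3
step 8: x = 25
step 9: x = 15
step 10: x = 3
The first disagreement with the transcript is at step 6, where the value should be x = 15.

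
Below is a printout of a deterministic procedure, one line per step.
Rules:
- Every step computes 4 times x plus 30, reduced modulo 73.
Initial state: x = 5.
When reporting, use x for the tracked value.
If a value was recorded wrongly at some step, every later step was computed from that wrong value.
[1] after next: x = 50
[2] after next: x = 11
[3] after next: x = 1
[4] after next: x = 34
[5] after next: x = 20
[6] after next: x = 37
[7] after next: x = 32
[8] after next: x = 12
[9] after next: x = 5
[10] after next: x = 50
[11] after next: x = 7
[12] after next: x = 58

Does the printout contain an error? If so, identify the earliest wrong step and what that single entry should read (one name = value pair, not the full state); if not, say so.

step 11, x = 11

1. x = (4*5 + 30) mod 73 = 50 (matches)
2. x = (4*50 + 30) mod 73 = 11 (same as recorded)
3. x = (4*11 + 30) mod 73 = 1 (no discrepancy)
4. x = (4*1 + 30) mod 73 = 34 (matches)
5. x = (4*34 + 30) mod 73 = 20 (in agreement)
6. x = (4*20 + 30) mod 73 = 37 (matches)
7. x = (4*37 + 30) mod 73 = 32 (same as recorded)
8. x = (4*32 + 30) mod 73 = 12 (matches)
9. x = (4*12 + 30) mod 73 = 5 (exactly as logged)
10. x = (4*5 + 30) mod 73 = 50 (no discrepancy)
11. x = (4*50 + 30) mod 73 = 11 (the printout disagrees here)
First deviation found at step 11; the corrected entry is x = 11.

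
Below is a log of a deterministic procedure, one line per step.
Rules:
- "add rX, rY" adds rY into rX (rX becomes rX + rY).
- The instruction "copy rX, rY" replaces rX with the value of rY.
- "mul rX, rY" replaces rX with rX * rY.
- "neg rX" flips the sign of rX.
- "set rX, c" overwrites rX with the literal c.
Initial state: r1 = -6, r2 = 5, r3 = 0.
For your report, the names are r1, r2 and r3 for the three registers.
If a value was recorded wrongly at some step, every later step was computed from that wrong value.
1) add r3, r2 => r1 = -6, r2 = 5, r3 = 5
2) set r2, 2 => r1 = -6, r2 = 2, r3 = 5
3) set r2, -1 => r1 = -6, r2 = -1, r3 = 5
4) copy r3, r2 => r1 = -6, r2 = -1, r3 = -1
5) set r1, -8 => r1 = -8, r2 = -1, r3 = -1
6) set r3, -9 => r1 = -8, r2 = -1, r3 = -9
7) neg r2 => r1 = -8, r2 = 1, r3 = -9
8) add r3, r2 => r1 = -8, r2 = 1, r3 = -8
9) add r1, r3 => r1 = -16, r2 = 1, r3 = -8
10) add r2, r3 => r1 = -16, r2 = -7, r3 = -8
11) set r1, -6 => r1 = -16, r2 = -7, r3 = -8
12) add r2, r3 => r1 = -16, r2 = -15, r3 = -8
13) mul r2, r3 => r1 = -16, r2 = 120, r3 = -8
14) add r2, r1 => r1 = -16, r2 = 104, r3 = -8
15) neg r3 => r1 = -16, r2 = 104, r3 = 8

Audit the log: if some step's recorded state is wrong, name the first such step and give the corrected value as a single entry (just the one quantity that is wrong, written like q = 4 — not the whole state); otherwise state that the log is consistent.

step 11, r1 = -6

Recomputing the run from the initial state:
step 1: r1 = -6, r2 = 5, r3 = 5
step 2: r1 = -6, r2 = 2, r3 = 5
step 3: r1 = -6, r2 = -1, r3 = 5
step 4: r1 = -6, r2 = -1, r3 = -1
step 5: r1 = -8, r2 = -1, r3 = -1
step 6: r1 = -8, r2 = -1, r3 = -9
step 7: r1 = -8, r2 = 1, r3 = -9
step 8: r1 = -8, r2 = 1, r3 = -8
step 9: r1 = -16, r2 = 1, r3 = -8
step 10: r1 = -16, r2 = -7, r3 = -8
step 11: r1 = -6, r2 = -7, r3 = -8
step 12: r1 = -6, r2 = -15, r3 = -8
step 13: r1 = -6, r2 = 120, r3 = -8
step 14: r1 = -6, r2 = 114, r3 = -8
step 15: r1 = -6, r2 = 114, r3 = 8
The first disagreement with the log is at step 11, where the value should be r1 = -6.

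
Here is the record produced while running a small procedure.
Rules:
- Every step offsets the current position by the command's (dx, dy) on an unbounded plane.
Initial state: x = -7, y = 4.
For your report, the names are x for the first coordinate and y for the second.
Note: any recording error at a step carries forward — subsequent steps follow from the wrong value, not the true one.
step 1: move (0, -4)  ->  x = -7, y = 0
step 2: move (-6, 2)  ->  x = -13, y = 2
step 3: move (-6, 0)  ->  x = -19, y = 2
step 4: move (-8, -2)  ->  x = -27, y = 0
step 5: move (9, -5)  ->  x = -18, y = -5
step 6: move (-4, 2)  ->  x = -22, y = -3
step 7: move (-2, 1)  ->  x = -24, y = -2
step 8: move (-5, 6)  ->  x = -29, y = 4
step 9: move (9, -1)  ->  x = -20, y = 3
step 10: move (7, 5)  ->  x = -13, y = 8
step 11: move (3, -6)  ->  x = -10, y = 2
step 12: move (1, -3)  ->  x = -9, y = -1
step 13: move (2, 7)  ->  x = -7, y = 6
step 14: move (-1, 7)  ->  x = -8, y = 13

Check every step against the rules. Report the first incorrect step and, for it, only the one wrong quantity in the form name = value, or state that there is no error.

no error

step 1: x = -7 + (0) = -7, y = 4 + (-4) = 0 -> consistent with the record
step 2: x = -7 + (-6) = -13, y = 0 + (2) = 2 -> matches
step 3: x = -13 + (-6) = -19, y = 2 + (0) = 2 -> verified
step 4: x = -19 + (-8) = -27, y = 2 + (-2) = 0 -> checks out
step 5: x = -27 + (9) = -18, y = 0 + (-5) = -5 -> consistent with the record
step 6: x = -18 + (-4) = -22, y = -5 + (2) = -3 -> matches
step 7: x = -22 + (-2) = -24, y = -3 + (1) = -2 -> same as recorded
step 8: x = -24 + (-5) = -29, y = -2 + (6) = 4 -> confirmed correct
step 9: x = -29 + (9) = -20, y = 4 + (-1) = 3 -> exactly as logged
step 10: x = -20 + (7) = -13, y = 3 + (5) = 8 -> matches
step 11: x = -13 + (3) = -10, y = 8 + (-6) = 2 -> confirmed correct
step 12: x = -10 + (1) = -9, y = 2 + (-3) = -1 -> no discrepancy
step 13: x = -9 + (2) = -7, y = -1 + (7) = 6 -> agrees with the record
step 14: x = -7 + (-1) = -8, y = 6 + (7) = 13 -> verified
The whole run recomputes cleanly — no discrepancies.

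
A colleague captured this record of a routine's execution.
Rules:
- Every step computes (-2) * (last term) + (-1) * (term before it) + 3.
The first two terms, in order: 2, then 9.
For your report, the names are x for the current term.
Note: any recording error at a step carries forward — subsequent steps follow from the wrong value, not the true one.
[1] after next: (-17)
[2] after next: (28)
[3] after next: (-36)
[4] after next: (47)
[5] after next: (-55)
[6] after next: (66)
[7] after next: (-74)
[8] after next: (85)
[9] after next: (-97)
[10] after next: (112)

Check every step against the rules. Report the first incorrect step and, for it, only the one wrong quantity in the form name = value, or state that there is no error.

step 9, x = -93

1. x = -2*(9) + (-1)*(2) + (3) = -17 (confirmed correct)
2. x = -2*(-17) + (-1)*(9) + (3) = 28 (matches)
3. x = -2*(28) + (-1)*(-17) + (3) = -36 (consistent with the record)
4. x = -2*(-36) + (-1)*(28) + (3) = 47 (consistent with the record)
5. x = -2*(47) + (-1)*(-36) + (3) = -55 (confirmed correct)
6. x = -2*(-55) + (-1)*(47) + (3) = 66 (confirmed correct)
7. x = -2*(66) + (-1)*(-55) + (3) = -74 (confirmed correct)
8. x = -2*(-74) + (-1)*(66) + (3) = 85 (agrees with the record)
9. x = -2*(85) + (-1)*(-74) + (3) = -93 (the entry is off here)
The audit stops at step 9: the recorded entry is wrong and should be x = -93.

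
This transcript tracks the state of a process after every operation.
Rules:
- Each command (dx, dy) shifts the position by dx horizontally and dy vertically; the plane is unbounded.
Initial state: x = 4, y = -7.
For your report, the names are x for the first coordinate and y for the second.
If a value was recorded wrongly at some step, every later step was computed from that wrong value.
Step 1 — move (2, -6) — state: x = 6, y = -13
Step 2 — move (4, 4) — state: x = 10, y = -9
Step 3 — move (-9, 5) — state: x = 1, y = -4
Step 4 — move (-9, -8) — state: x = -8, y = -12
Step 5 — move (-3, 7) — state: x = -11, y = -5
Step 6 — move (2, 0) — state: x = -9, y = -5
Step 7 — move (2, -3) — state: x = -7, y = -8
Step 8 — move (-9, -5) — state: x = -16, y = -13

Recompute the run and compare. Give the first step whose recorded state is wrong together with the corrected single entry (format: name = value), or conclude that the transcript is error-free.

no error

Recomputing the run from the initial state:
step 1: x = 6, y = -13
step 2: x = 10, y = -9
step 3: x = 1, y = -4
step 4: x = -8, y = -12
step 5: x = -11, y = -5
step 6: x = -9, y = -5
step 7: x = -7, y = -8
step 8: x = -16, y = -13
This matches the transcript at every step.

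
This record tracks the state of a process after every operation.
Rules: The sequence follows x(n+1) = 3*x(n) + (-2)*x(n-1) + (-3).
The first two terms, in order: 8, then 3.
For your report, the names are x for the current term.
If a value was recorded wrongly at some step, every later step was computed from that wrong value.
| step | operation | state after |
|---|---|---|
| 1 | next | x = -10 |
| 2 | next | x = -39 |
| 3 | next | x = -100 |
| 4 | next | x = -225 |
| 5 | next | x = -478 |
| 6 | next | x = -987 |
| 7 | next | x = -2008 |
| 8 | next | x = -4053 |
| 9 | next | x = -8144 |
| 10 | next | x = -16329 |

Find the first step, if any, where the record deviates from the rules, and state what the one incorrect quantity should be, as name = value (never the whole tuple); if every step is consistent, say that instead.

step 9, x = -8146

1. x = 3*(3) + (-2)*(8) + (-3) = -10 (no discrepancy)
2. x = 3*(-10) + (-2)*(3) + (-3) = -39 (checks out)
3. x = 3*(-39) + (-2)*(-10) + (-3) = -100 (in agreement)
4. x = 3*(-100) + (-2)*(-39) + (-3) = -225 (consistent with the record)
5. x = 3*(-225) + (-2)*(-100) + (-3) = -478 (checks out)
6. x = 3*(-478) + (-2)*(-225) + (-3) = -987 (confirmed correct)
7. x = 3*(-987) + (-2)*(-478) + (-3) = -2008 (agrees with the record)
8. x = 3*(-2008) + (-2)*(-987) + (-3) = -4053 (no discrepancy)
9. x = 3*(-4053) + (-2)*(-2008) + (-3) = -8146 (first mismatch against the record)
First deviation found at step 9; the corrected entry is x = -8146.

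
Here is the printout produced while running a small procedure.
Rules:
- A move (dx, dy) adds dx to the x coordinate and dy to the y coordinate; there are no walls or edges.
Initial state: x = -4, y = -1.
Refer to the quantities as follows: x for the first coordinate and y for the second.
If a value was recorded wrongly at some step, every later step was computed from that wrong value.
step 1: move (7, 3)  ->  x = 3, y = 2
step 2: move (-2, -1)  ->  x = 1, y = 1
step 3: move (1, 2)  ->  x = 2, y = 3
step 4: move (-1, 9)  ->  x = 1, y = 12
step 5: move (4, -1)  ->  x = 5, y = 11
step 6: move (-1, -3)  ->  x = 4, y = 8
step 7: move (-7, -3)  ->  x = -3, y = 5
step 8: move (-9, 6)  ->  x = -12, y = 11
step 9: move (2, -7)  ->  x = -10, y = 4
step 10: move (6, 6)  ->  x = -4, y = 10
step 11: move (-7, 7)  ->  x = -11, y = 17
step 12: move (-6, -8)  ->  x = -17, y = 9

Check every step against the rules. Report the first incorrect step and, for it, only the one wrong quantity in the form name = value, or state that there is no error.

no error

Recomputing the run from the initial state:
step 1: x = 3, y = 2
step 2: x = 1, y = 1
step 3: x = 2, y = 3
step 4: x = 1, y = 12
step 5: x = 5, y = 11
step 6: x = 4, y = 8
step 7: x = -3, y = 5
step 8: x = -12, y = 11
step 9: x = -10, y = 4
step 10: x = -4, y = 10
step 11: x = -11, y = 17
step 12: x = -17, y = 9
This matches the printout at every step.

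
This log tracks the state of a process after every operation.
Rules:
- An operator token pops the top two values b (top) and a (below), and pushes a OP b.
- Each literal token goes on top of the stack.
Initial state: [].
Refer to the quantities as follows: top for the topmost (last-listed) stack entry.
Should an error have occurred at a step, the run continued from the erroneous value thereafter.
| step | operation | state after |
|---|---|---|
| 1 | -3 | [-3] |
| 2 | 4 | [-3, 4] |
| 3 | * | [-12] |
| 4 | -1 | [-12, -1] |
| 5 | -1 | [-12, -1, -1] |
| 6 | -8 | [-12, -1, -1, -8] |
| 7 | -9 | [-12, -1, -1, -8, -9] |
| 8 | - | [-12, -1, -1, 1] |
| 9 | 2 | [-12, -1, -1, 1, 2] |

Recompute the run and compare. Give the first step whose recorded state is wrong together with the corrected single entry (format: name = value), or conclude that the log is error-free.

Step 1: push -3: top = -3 — verified.
Step 2: push 4: top = 4 — consistent with the log.
Step 3: -3 * 4 = -12 — matches.
Step 4: push -1: top = -1 — exactly as logged.
Step 5: push -1: top = -1 — no discrepancy.
Step 6: push -8: top = -8 — matches.
Step 7: push -9: top = -9 — consistent with the log.
Step 8: -8 - -9 = 1 — same as recorded.
Step 9: push 2: top = 2 — agrees with the log.
Nothing is out of place; the run is error-free.

no error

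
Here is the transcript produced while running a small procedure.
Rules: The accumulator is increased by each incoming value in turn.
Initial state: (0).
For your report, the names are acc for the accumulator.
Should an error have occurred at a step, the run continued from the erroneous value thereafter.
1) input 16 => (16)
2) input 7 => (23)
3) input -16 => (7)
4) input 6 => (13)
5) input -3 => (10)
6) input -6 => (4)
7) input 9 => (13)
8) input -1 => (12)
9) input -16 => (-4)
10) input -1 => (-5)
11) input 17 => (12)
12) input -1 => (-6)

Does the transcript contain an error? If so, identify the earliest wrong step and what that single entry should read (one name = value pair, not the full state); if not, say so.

step 12, acc = 11

Recomputing the run from the initial state:
step 1: acc = 16
step 2: acc = 23
step 3: acc = 7
step 4: acc = 13
step 5: acc = 10
step 6: acc = 4
step 7: acc = 13
step 8: acc = 12
step 9: acc = -4
step 10: acc = -5
step 11: acc = 12
step 12: acc = 11
The first disagreement with the transcript is at step 12, where the value should be acc = 11.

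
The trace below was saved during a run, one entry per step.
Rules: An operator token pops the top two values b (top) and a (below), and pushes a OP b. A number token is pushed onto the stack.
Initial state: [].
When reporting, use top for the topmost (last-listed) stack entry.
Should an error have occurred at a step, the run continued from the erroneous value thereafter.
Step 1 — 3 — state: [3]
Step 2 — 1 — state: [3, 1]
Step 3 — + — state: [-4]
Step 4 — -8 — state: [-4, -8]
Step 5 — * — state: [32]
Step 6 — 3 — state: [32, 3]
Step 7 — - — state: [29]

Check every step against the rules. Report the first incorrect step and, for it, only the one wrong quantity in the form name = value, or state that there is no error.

step 3, top = 4

Recomputing the run from the initial state:
step 1: [3]
step 2: [3, 1]
step 3: [4]
step 4: [4, -8]
step 5: [-32]
step 6: [-32, 3]
step 7: [-35]
The first disagreement with the trace is at step 3, where the value should be top = 4.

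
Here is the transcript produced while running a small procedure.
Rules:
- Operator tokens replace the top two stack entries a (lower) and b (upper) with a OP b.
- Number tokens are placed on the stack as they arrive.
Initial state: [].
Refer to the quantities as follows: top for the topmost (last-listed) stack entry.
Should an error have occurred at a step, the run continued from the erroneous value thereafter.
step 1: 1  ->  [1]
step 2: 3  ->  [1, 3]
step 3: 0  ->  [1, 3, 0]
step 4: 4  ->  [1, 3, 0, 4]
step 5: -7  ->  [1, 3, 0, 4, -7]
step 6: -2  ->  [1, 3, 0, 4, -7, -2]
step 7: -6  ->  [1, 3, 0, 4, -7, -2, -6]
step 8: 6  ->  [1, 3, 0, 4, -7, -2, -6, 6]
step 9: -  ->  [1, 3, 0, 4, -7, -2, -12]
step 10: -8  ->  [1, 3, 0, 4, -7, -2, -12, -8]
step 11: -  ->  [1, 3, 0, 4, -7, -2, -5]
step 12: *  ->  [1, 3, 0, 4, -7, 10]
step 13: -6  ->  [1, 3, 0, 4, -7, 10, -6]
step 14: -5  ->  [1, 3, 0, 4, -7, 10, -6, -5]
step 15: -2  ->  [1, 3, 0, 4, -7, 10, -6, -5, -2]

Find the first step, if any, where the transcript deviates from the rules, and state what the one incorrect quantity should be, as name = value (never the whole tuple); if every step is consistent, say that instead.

step 11, top = -4

step 1: push 1: top = 1 -> no discrepancy
step 2: push 3: top = 3 -> checks out
step 3: push 0: top = 0 -> checks out
step 4: push 4: top = 4 -> consistent with the transcript
step 5: push -7: top = -7 -> in agreement
step 6: push -2: top = -2 -> checks out
step 7: push -6: top = -6 -> checks out
step 8: push 6: top = 6 -> same as recorded
step 9: -6 - 6 = -12 -> no discrepancy
step 10: push -8: top = -8 -> matches
step 11: -12 - -8 = -4 -> the transcript disagrees here
First incorrect step: 11; the correct value is top = -4.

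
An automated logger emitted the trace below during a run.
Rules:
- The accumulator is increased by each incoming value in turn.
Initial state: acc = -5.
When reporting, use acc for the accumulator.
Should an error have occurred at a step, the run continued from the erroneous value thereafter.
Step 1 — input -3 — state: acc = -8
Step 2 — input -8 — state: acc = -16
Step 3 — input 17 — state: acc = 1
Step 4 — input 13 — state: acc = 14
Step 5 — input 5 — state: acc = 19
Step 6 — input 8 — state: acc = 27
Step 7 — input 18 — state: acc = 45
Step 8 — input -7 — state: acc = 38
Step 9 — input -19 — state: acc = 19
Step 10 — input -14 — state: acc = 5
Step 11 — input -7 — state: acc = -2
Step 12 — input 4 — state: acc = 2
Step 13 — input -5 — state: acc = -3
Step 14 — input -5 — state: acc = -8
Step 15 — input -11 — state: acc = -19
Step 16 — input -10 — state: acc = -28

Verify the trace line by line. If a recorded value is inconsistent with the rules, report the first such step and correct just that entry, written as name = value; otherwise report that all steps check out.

step 16, acc = -29

1. acc = -5 + -3 = -8 (consistent with the trace)
2. acc = -8 + -8 = -16 (same as recorded)
3. acc = -16 + 17 = 1 (matches)
4. acc = 1 + 13 = 14 (in agreement)
5. acc = 14 + 5 = 19 (no discrepancy)
6. acc = 19 + 8 = 27 (agrees with the trace)
7. acc = 27 + 18 = 45 (in agreement)
8. acc = 45 + -7 = 38 (agrees with the trace)
9. acc = 38 + -19 = 19 (exactly as logged)
10. acc = 19 + -14 = 5 (checks out)
11. acc = 5 + -7 = -2 (same as recorded)
12. acc = -2 + 4 = 2 (matches)
13. acc = 2 + -5 = -3 (in agreement)
14. acc = -3 + -5 = -8 (in agreement)
15. acc = -8 + -11 = -19 (agrees with the trace)
16. acc = -19 + -10 = -29 (the trace has a different value)
First incorrect step: 16; the correct value is acc = -29.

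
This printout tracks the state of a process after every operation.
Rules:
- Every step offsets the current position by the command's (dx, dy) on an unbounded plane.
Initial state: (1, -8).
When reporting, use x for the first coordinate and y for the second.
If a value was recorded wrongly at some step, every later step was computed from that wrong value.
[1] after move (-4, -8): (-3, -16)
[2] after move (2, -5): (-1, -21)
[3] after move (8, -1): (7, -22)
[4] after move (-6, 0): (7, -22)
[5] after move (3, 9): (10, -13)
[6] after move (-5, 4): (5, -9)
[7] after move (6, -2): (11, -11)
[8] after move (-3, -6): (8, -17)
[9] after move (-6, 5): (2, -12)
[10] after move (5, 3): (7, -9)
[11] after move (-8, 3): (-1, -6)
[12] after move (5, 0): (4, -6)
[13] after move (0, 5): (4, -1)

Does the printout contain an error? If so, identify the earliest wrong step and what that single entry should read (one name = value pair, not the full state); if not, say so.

step 4, x = 1

Recomputing the run from the initial state:
step 1: x = -3, y = -16
step 2: x = -1, y = -21
step 3: x = 7, y = -22
step 4: x = 1, y = -22
step 5: x = 4, y = -13
step 6: x = -1, y = -9
step 7: x = 5, y = -11
step 8: x = 2, y = -17
step 9: x = -4, y = -12
step 10: x = 1, y = -9
step 11: x = -7, y = -6
step 12: x = -2, y = -6
step 13: x = -2, y = -1
The first disagreement with the printout is at step 4, where the value should be x = 1.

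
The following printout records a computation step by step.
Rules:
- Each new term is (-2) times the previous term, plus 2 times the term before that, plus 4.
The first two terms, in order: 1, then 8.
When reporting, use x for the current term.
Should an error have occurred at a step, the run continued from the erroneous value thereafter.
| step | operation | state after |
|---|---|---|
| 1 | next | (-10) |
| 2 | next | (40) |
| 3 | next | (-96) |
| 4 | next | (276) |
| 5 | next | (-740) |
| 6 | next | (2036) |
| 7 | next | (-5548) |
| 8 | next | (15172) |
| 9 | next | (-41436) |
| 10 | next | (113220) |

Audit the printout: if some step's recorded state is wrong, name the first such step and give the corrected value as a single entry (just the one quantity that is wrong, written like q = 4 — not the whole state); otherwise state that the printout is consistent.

no error

step 1: x = -2*(8) + (2)*(1) + (4) = -10 -> same as recorded
step 2: x = -2*(-10) + (2)*(8) + (4) = 40 -> checks out
step 3: x = -2*(40) + (2)*(-10) + (4) = -96 -> agrees with the printout
step 4: x = -2*(-96) + (2)*(40) + (4) = 276 -> checks out
step 5: x = -2*(276) + (2)*(-96) + (4) = -740 -> checks out
step 6: x = -2*(-740) + (2)*(276) + (4) = 2036 -> same as recorded
step 7: x = -2*(2036) + (2)*(-740) + (4) = -5548 -> agrees with the printout
step 8: x = -2*(-5548) + (2)*(2036) + (4) = 15172 -> exactly as logged
step 9: x = -2*(15172) + (2)*(-5548) + (4) = -41436 -> in agreement
step 10: x = -2*(-41436) + (2)*(15172) + (4) = 113220 -> verified
All entries verified; no error found.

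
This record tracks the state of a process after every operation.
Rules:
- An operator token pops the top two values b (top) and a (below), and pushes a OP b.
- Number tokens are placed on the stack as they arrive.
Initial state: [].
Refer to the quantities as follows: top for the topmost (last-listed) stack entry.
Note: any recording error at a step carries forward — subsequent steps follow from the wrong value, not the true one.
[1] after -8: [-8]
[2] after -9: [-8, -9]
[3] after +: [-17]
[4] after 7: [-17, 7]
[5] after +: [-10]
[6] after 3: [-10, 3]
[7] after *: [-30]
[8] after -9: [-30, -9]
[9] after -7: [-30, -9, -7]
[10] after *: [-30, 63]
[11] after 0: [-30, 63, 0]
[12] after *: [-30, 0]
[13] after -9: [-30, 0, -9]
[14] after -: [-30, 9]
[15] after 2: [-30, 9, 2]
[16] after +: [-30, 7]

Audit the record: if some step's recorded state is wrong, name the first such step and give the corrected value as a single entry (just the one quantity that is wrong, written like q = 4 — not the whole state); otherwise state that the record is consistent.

Recomputing the run from the initial state:
step 1: [-8]
step 2: [-8, -9]
step 3: [-17]
step 4: [-17, 7]
step 5: [-10]
step 6: [-10, 3]
step 7: [-30]
step 8: [-30, -9]
step 9: [-30, -9, -7]
step 10: [-30, 63]
step 11: [-30, 63, 0]
step 12: [-30, 0]
step 13: [-30, 0, -9]
step 14: [-30, 9]
step 15: [-30, 9, 2]
step 16: [-30, 11]
The first disagreement with the record is at step 16, where the value should be top = 11.

step 16, top = 11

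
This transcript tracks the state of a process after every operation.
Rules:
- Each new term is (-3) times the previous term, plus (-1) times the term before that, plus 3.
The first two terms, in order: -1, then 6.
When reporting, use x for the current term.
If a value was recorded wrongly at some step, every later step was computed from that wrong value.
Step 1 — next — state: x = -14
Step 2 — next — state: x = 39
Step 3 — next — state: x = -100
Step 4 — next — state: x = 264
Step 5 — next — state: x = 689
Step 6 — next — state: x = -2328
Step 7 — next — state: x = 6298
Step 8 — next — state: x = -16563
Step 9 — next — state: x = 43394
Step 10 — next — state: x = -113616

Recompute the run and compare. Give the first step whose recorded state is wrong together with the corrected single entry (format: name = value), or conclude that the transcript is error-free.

Recomputing the run from the initial state:
step 1: x = -14
step 2: x = 39
step 3: x = -100
step 4: x = 264
step 5: x = -689
step 6: x = 1806
step 7: x = -4726
step 8: x = 12375
step 9: x = -32396
step 10: x = 84816
The first disagreement with the transcript is at step 5, where the value should be x = -689.

step 5, x = -689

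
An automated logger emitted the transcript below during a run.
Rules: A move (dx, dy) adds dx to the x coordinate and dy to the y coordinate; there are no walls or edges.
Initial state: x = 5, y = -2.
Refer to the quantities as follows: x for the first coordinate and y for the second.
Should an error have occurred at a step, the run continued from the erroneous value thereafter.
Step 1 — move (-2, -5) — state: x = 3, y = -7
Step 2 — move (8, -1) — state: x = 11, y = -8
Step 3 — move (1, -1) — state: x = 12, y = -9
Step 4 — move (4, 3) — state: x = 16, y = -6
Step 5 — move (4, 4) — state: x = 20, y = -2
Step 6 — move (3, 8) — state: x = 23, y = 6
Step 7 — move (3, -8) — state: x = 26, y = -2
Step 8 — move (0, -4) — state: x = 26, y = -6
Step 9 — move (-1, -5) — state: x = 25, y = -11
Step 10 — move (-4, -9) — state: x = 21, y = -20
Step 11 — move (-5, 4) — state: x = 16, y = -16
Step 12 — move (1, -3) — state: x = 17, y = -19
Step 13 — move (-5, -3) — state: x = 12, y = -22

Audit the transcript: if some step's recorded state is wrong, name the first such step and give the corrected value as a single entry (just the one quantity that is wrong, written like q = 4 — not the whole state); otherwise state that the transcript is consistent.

no error

Recomputing the run from the initial state:
step 1: x = 3, y = -7
step 2: x = 11, y = -8
step 3: x = 12, y = -9
step 4: x = 16, y = -6
step 5: x = 20, y = -2
step 6: x = 23, y = 6
step 7: x = 26, y = -2
step 8: x = 26, y = -6
step 9: x = 25, y = -11
step 10: x = 21, y = -20
step 11: x = 16, y = -16
step 12: x = 17, y = -19
step 13: x = 12, y = -22
This matches the transcript at every step.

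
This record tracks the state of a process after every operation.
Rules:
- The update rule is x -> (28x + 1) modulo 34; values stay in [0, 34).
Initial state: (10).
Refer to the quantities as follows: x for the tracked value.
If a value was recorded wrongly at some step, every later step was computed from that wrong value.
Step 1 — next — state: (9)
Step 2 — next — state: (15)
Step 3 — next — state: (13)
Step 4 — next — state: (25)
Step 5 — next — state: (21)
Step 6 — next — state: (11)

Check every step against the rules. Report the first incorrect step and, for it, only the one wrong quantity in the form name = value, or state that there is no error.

1. x = (28*10 + 1) mod 34 = 9 (no discrepancy)
2. x = (28*9 + 1) mod 34 = 15 (confirmed correct)
3. x = (28*15 + 1) mod 34 = 13 (no discrepancy)
4. x = (28*13 + 1) mod 34 = 25 (checks out)
5. x = (28*25 + 1) mod 34 = 21 (agrees with the record)
6. x = (28*21 + 1) mod 34 = 11 (exactly as logged)
The whole run recomputes cleanly — no discrepancies.

no error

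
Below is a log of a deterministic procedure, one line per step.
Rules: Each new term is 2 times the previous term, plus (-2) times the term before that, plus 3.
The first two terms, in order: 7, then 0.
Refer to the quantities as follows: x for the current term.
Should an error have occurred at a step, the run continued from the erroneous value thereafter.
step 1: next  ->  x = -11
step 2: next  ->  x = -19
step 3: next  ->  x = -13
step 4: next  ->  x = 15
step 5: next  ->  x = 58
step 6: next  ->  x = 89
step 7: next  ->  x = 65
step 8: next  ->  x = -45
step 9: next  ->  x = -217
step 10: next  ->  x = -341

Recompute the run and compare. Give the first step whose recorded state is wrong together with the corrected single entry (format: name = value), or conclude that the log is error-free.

step 5, x = 59

1. x = 2*(0) + (-2)*(7) + (3) = -11 (confirmed correct)
2. x = 2*(-11) + (-2)*(0) + (3) = -19 (checks out)
3. x = 2*(-19) + (-2)*(-11) + (3) = -13 (same as recorded)
4. x = 2*(-13) + (-2)*(-19) + (3) = 15 (agrees with the log)
5. x = 2*(15) + (-2)*(-13) + (3) = 59 (the log disagrees here)
So the first discrepancy is step 5, where the right value is x = 59.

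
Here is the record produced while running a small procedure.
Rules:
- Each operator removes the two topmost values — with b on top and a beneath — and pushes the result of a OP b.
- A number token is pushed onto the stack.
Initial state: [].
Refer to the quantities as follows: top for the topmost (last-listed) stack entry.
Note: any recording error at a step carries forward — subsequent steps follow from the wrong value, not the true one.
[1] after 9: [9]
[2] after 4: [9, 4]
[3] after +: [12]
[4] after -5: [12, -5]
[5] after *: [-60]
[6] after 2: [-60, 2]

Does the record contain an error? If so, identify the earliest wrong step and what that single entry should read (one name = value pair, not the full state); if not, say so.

step 3, top = 13

step 1: push 9: top = 9 -> in agreement
step 2: push 4: top = 4 -> in agreement
step 3: 9 + 4 = 13 -> the record has a different value
That makes step 3 the first incorrect line — top = 13 is what it should show.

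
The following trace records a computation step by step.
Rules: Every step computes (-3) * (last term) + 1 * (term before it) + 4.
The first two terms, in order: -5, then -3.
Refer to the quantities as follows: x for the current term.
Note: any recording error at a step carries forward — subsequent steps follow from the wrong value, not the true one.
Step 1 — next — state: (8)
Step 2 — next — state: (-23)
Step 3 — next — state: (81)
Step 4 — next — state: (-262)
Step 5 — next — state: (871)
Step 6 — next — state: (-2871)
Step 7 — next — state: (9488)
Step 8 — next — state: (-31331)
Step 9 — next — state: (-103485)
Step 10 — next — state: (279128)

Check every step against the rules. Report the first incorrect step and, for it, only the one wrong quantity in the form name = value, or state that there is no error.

Step 1: x = -3*(-3) + (1)*(-5) + (4) = 8 — verified.
Step 2: x = -3*(8) + (1)*(-3) + (4) = -23 — matches.
Step 3: x = -3*(-23) + (1)*(8) + (4) = 81 — agrees with the trace.
Step 4: x = -3*(81) + (1)*(-23) + (4) = -262 — verified.
Step 5: x = -3*(-262) + (1)*(81) + (4) = 871 — agrees with the trace.
Step 6: x = -3*(871) + (1)*(-262) + (4) = -2871 — confirmed correct.
Step 7: x = -3*(-2871) + (1)*(871) + (4) = 9488 — no discrepancy.
Step 8: x = -3*(9488) + (1)*(-2871) + (4) = -31331 — verified.
Step 9: x = -3*(-31331) + (1)*(9488) + (4) = 103485 — a discrepancy with the trace.
The audit stops at step 9: the recorded entry is wrong and should be x = 103485.

step 9, x = 103485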